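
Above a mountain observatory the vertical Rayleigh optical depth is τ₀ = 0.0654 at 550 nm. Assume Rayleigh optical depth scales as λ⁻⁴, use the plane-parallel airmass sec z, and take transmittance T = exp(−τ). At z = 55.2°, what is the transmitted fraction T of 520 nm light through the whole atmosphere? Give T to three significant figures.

0.866

sec 55.2° = 1.7522.
τ = 0.0654 × (550/520)⁴ × 1.7522 = 0.0654 × 1.2515 × 1.7522 = 0.1434.
T = exp(−0.1434) = 0.8664.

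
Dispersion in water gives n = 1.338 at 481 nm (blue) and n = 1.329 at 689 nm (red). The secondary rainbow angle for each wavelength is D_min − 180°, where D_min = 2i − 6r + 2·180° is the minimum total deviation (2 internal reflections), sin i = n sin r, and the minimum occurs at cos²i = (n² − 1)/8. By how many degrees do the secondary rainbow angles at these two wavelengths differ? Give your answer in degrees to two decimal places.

2.36°

At 481 nm (n = 1.338): cos²i = 0.09878 → i = 71.682°, r = 45.195°, D_min = 232.193°, rainbow angle = 52.193°.
At 689 nm (n = 1.329): cos²i = 0.09578 → i = 71.972°, r = 45.685°, D_min = 229.837°, rainbow angle = 49.837°.
Angular width = |52.193° − 49.837°| = 2.356°.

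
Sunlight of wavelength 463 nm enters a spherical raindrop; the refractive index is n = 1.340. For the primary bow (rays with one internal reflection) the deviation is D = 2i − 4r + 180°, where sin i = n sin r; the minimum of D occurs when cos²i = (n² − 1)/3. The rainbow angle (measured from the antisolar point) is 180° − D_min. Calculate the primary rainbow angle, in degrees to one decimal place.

41.1°

cos²i = (1.79560 − 1)/3 = 0.26520; i = arccos(0.51498) = 59.004°.
sin r = sin 59.004°/1.340 = 0.63971; r = 39.770°.
D_min = 2·59.004° − 4·39.770° + 180° = 138.929°.
Rainbow angle = 180° − D_min = 41.071°.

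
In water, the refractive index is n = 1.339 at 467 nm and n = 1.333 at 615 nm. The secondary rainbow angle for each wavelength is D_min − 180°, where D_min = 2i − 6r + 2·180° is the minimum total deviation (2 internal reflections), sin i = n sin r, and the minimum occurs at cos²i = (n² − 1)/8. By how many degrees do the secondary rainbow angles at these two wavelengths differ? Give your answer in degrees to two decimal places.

1.56°

At 467 nm (n = 1.339): cos²i = 0.09912 → i = 71.650°, r = 45.141°, D_min = 232.451°, rainbow angle = 52.451°.
At 615 nm (n = 1.333): cos²i = 0.09711 → i = 71.843°, r = 45.466°, D_min = 230.891°, rainbow angle = 50.891°.
Angular width = |52.451° − 50.891°| = 1.560°.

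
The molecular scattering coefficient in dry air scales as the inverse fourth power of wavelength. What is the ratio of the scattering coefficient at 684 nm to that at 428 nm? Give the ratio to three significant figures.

0.153

Rayleigh scattering ∝ λ⁻⁴, so the ratio of coefficients is the inverse fourth power of the wavelength ratio.
σ(684)/σ(428) = (428/684)⁴ = (0.6257)⁴ = 0.1533.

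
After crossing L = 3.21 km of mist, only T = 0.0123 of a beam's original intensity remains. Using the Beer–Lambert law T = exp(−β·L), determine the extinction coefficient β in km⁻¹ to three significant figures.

1.37 km⁻¹

Beer–Lambert: T = exp(−βL) ⇒ β = −ln(T)/L = −ln(0.0123)/3.21 = 4.3982/3.21 = 1.37 km⁻¹.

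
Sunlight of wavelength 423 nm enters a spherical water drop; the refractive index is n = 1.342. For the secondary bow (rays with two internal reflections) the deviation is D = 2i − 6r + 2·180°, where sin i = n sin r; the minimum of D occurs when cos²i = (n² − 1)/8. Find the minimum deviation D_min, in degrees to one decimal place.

233.2°

cos²i = (1.80096 − 1)/8 = 0.10012; i = arccos(0.31642) = 71.554°.
sin r = sin 71.554°/1.342 = 0.70687; r = 44.981°.
D_min = 2·71.554° − 6·44.981° + 360° = 233.222°.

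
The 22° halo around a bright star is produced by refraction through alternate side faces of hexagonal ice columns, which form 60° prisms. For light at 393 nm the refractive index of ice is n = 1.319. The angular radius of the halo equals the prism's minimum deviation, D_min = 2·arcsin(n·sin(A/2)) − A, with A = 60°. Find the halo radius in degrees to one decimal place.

22.5°

n·sin(A/2) = 1.319 × sin 30° = 1.319 × 0.5000 = 0.6595.
D_min = 2·arcsin(0.6595) − 60° = 2 × 41.262° − 60° = 22.524°.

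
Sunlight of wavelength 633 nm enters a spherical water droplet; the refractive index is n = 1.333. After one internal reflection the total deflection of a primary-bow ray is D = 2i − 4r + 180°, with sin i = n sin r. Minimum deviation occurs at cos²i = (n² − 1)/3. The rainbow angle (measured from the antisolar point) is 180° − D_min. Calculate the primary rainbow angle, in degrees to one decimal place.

42.1°

cos²i = (1.77689 − 1)/3 = 0.25896; i = arccos(0.50888) = 59.410°.
sin r = sin 59.410°/1.333 = 0.64579; r = 40.225°.
D_min = 2·59.410° − 4·40.225° + 180° = 137.922°.
Rainbow angle = 180° − D_min = 42.078°.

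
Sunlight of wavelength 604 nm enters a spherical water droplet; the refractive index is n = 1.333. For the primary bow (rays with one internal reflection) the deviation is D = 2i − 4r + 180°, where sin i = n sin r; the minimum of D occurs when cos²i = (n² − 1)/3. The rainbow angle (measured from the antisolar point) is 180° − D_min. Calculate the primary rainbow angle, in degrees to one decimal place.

cos²i = (1.77689 − 1)/3 = 0.25896; i = arccos(0.50888) = 59.410°.
sin r = sin 59.410°/1.333 = 0.64579; r = 40.225°.
D_min = 2·59.410° − 4·40.225° + 180° = 137.922°.
Rainbow angle = 180° − D_min = 42.078°.

42.1°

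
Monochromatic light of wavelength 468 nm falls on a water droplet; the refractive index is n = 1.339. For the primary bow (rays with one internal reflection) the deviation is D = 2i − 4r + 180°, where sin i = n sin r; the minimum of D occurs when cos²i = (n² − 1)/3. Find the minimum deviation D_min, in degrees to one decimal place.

cos²i = (1.79292 − 1)/3 = 0.26431; i = arccos(0.51411) = 59.062°.
sin r = sin 59.062°/1.339 = 0.64057; r = 39.834°.
D_min = 2·59.062° − 4·39.834° + 180° = 138.786°.

138.8°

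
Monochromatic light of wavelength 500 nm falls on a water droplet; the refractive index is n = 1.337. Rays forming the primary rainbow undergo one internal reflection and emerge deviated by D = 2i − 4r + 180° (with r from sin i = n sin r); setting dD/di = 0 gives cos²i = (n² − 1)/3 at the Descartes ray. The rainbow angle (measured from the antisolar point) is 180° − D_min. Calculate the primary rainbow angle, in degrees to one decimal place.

41.5°

cos²i = (1.78757 − 1)/3 = 0.26252; i = arccos(0.51237) = 59.178°.
sin r = sin 59.178°/1.337 = 0.64231; r = 39.964°.
D_min = 2·59.178° − 4·39.964° + 180° = 138.500°.
Rainbow angle = 180° − D_min = 41.500°.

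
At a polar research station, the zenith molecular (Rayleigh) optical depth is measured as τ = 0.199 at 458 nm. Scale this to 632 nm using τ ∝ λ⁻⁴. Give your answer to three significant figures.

τ(632 nm) = τ(458 nm) × (458/632)⁴ = 0.199 × (0.7247)⁴ = 0.199 × 0.2758 = 0.0549.

0.0549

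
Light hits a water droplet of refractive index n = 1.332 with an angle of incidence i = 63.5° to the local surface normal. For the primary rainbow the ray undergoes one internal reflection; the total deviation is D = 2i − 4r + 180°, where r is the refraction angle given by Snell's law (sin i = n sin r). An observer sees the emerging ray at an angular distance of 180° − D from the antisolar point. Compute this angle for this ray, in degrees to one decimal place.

41.8°

sin r = sin 63.5° / 1.332 = 0.8949/1.332 = 0.6719; r = 42.21°.
D = 2·63.5° − 4·42.21° + 180° = 127.00° − 168.85° + 180° = 138.15°.
Angle from antisolar point = 180° − D = 41.85°.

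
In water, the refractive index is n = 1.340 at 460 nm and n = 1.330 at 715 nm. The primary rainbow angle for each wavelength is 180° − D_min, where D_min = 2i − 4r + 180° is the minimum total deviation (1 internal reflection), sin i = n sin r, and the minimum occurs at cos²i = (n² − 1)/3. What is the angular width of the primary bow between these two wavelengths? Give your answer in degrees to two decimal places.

1.45°

At 460 nm (n = 1.340): cos²i = 0.26520 → i = 59.004°, r = 39.770°, D_min = 138.929°, rainbow angle = 41.071°.
At 715 nm (n = 1.330): cos²i = 0.25630 → i = 59.585°, r = 40.422°, D_min = 137.484°, rainbow angle = 42.516°.
Angular width = |41.071° − 42.516°| = 1.445°.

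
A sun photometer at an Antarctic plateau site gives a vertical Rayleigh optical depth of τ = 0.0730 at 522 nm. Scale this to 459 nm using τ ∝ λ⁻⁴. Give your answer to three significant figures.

τ(459 nm) = τ(522 nm) × (522/459)⁴ = 0.0730 × (1.1373)⁴ = 0.0730 × 1.6728 = 0.1221.

0.122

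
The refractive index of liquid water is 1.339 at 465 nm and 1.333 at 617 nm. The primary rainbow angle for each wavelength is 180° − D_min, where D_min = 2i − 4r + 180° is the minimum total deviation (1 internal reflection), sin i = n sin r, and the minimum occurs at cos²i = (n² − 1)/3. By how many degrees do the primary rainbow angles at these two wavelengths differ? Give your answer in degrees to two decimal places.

At 465 nm (n = 1.339): cos²i = 0.26431 → i = 59.062°, r = 39.834°, D_min = 138.786°, rainbow angle = 41.214°.
At 617 nm (n = 1.333): cos²i = 0.25896 → i = 59.410°, r = 40.225°, D_min = 137.922°, rainbow angle = 42.078°.
Angular width = |41.214° − 42.078°| = 0.865°.

0.86°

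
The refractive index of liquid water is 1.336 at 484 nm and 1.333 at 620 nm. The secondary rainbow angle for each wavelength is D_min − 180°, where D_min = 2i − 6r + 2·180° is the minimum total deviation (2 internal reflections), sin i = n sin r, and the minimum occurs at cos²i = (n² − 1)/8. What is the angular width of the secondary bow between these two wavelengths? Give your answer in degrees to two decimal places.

0.78°

At 484 nm (n = 1.336): cos²i = 0.09811 → i = 71.746°, r = 45.303°, D_min = 231.674°, rainbow angle = 51.674°.
At 620 nm (n = 1.333): cos²i = 0.09711 → i = 71.843°, r = 45.466°, D_min = 230.891°, rainbow angle = 50.891°.
Angular width = |51.674° − 50.891°| = 0.783°.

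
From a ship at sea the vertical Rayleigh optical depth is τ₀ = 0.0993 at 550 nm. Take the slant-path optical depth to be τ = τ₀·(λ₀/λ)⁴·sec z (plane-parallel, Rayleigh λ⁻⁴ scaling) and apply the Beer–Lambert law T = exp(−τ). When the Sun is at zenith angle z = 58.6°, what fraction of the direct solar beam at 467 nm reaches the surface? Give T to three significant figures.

sec 58.6° = 1.9194.
τ = 0.0993 × (550/467)⁴ × 1.9194 = 0.0993 × 1.9239 × 1.9194 = 0.3667.
T = exp(−0.3667) = 0.6930.

0.693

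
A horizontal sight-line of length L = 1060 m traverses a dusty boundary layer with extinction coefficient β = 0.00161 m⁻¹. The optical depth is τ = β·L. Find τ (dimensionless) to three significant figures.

τ = β·L = 0.00161 × 1060 = 1.7066.

1.71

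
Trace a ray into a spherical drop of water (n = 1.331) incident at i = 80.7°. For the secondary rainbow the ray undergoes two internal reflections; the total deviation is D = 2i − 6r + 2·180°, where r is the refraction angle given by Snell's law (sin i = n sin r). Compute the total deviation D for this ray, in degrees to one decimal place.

sin r = sin 80.7° / 1.331 = 0.9869/1.331 = 0.7414; r = 47.85°.
D = 2·80.7° − 6·47.85° + 2·180° = 161.40° − 287.13° + 360° = 234.27°.

234.3°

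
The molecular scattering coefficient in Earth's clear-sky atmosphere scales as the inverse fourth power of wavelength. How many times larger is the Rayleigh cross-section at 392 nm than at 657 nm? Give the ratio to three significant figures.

Rayleigh scattering ∝ λ⁻⁴, so the ratio of coefficients is the inverse fourth power of the wavelength ratio.
σ(392)/σ(657) = (657/392)⁴ = (1.6760)⁴ = 7.891.

7.89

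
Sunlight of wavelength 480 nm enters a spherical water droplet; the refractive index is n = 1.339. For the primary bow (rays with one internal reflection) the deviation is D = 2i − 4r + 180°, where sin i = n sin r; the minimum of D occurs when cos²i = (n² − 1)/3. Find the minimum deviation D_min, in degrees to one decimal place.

cos²i = (1.79292 − 1)/3 = 0.26431; i = arccos(0.51411) = 59.062°.
sin r = sin 59.062°/1.339 = 0.64057; r = 39.834°.
D_min = 2·59.062° − 4·39.834° + 180° = 138.786°.

138.8°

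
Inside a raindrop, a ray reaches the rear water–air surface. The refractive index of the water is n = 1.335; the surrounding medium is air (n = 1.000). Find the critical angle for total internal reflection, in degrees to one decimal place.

sin θ_c = n_air / n = 1.000 / 1.335 = 0.7491.
θ_c = arcsin(0.7491) = 48.51°.

48.5°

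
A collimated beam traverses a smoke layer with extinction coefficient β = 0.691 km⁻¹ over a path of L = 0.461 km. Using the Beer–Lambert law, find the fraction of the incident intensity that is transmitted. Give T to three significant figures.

τ = β·L = 0.691 × 0.461 = 0.3186.
T = exp(−0.3186) = 0.7272.

0.727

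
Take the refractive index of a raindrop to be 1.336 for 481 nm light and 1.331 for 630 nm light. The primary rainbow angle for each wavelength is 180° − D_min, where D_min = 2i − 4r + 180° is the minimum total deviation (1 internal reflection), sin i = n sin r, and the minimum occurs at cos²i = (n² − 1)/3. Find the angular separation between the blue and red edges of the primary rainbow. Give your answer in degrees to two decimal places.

0.73°

At 481 nm (n = 1.336): cos²i = 0.26163 → i = 59.236°, r = 40.029°, D_min = 138.356°, rainbow angle = 41.644°.
At 630 nm (n = 1.331): cos²i = 0.25719 → i = 59.527°, r = 40.356°, D_min = 137.630°, rainbow angle = 42.370°.
Angular width = |41.644° − 42.370°| = 0.726°.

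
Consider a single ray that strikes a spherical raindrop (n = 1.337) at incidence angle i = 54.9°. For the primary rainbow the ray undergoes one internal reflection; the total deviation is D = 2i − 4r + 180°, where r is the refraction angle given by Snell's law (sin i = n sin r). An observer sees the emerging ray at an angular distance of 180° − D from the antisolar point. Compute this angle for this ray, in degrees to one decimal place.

sin r = sin 54.9° / 1.337 = 0.8181/1.337 = 0.6119; r = 37.73°.
D = 2·54.9° − 4·37.73° + 180° = 109.80° − 150.92° + 180° = 138.88°.
Angle from antisolar point = 180° − D = 41.12°.

41.1°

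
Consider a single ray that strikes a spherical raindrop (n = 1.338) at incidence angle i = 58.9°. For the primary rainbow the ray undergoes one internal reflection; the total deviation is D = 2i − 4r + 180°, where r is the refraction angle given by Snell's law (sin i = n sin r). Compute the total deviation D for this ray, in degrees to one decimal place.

138.6°

sin r = sin 58.9° / 1.338 = 0.8563/1.338 = 0.6400; r = 39.79°.
D = 2·58.9° − 4·39.79° + 180° = 117.80° − 159.16° + 180° = 138.64°.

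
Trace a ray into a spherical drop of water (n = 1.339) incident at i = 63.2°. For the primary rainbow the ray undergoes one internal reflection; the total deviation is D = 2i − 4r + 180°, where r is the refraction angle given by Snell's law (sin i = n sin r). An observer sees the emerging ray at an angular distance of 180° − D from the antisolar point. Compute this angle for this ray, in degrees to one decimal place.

sin r = sin 63.2° / 1.339 = 0.8926/1.339 = 0.6666; r = 41.81°.
D = 2·63.2° − 4·41.81° + 180° = 126.40° − 167.22° + 180° = 139.18°.
Angle from antisolar point = 180° − D = 40.82°.

40.8°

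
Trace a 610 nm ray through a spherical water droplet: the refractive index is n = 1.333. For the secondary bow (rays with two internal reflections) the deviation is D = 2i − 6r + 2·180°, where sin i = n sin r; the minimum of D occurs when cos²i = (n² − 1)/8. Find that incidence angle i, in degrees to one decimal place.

71.8°

cos²i = (1.333² − 1)/8 = (1.77689 − 1)/8 = 0.09711.
cos i = 0.31163, so i = 71.843°.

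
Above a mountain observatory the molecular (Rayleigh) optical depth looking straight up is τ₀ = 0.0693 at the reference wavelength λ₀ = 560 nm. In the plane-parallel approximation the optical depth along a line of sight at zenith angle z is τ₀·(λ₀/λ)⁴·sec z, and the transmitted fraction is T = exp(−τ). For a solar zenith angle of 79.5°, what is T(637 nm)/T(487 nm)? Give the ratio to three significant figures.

1.55

Airmass: sec 79.5° = 5.4874.
τ(637 nm) = 0.0693 × (560/637)⁴ × 5.4874 = 0.0693 × 0.5973 × 5.4874 = 0.2271.
τ(487 nm) = 0.0693 × (560/487)⁴ × 5.4874 = 0.0693 × 1.7484 × 5.4874 = 0.6649.
T(637)/T(487) = exp(τ_B − τ_A) = exp(0.4377) = 1.5492.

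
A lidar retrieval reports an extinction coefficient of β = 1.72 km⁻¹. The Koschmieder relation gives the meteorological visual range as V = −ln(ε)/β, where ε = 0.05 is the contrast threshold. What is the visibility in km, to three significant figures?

V = −ln(0.05) / 1.72 = 2.996 / 1.72 = 1.7417 km.

1.74 km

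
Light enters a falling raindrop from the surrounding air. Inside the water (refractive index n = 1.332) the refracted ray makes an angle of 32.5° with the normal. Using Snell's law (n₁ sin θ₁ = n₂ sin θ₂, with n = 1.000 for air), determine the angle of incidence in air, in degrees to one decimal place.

45.7°

Snell: sin θ_i = n · sin θ_r = 1.332 × sin 32.5° = 1.332 × 0.5373 = 0.7157.
θ_i = arcsin(0.7157) = 45.70°.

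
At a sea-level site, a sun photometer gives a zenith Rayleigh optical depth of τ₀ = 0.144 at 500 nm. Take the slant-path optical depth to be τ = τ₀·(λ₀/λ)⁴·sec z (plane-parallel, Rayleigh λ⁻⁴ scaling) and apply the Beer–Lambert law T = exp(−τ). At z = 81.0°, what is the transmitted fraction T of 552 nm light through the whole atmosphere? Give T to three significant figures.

sec 81.0° = 6.3925.
τ = 0.144 × (500/552)⁴ × 6.3925 = 0.144 × 0.6732 × 6.3925 = 0.6197.
T = exp(−0.6197) = 0.5381.

0.538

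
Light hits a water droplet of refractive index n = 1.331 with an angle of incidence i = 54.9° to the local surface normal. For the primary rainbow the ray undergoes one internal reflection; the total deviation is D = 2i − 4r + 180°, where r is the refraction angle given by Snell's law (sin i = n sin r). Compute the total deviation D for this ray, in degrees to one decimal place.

138.1°

sin r = sin 54.9° / 1.331 = 0.8181/1.331 = 0.6147; r = 37.93°.
D = 2·54.9° − 4·37.93° + 180° = 109.80° − 151.72° + 180° = 138.08°.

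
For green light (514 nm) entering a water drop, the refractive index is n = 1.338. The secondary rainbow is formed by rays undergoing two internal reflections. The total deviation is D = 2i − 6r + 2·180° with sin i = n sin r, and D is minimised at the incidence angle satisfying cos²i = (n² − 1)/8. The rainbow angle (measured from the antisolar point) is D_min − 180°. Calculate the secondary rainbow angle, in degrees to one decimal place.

52.2°

cos²i = (1.79024 − 1)/8 = 0.09878; i = arccos(0.31429) = 71.682°.
sin r = sin 71.682°/1.338 = 0.70951; r = 45.195°.
D_min = 2·71.682° − 6·45.195° + 360° = 232.193°.
Rainbow angle = D_min − 180° = 52.193°.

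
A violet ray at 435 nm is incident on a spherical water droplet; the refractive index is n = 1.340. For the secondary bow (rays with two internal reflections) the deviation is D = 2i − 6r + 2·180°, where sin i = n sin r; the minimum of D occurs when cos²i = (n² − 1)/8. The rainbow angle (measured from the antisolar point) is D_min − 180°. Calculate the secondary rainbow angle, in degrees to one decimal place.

cos²i = (1.79560 − 1)/8 = 0.09945; i = arccos(0.31536) = 71.618°.
sin r = sin 71.618°/1.340 = 0.70819; r = 45.088°.
D_min = 2·71.618° − 6·45.088° + 360° = 232.709°.
Rainbow angle = D_min − 180° = 52.709°.

52.7°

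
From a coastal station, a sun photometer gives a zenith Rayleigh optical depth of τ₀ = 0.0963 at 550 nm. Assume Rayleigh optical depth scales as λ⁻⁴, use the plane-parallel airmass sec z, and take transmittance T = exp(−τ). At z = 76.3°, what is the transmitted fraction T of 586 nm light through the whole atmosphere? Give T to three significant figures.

sec 76.3° = 4.2223.
τ = 0.0963 × (550/586)⁴ × 4.2223 = 0.0963 × 0.7760 × 4.2223 = 0.3155.
T = exp(−0.3155) = 0.7294.

0.729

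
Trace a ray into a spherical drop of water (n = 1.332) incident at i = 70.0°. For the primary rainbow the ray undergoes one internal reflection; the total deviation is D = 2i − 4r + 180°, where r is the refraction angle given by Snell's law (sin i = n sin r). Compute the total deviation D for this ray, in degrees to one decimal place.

140.5°

sin r = sin 70.0° / 1.332 = 0.9397/1.332 = 0.7055; r = 44.87°.
D = 2·70.0° − 4·44.87° + 180° = 140.00° − 179.47° + 180° = 140.53°.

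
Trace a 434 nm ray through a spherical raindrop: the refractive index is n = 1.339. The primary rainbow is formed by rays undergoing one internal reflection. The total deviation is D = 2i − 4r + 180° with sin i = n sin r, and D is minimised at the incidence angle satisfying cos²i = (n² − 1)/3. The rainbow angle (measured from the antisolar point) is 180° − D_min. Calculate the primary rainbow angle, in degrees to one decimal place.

cos²i = (1.79292 − 1)/3 = 0.26431; i = arccos(0.51411) = 59.062°.
sin r = sin 59.062°/1.339 = 0.64057; r = 39.834°.
D_min = 2·59.062° − 4·39.834° + 180° = 138.786°.
Rainbow angle = 180° − D_min = 41.214°.

41.2°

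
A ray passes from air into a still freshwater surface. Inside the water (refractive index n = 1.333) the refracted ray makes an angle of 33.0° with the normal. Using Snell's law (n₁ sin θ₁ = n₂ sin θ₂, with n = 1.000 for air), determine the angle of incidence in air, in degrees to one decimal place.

Snell: sin θ_i = n · sin θ_r = 1.333 × sin 33.0° = 1.333 × 0.5446 = 0.7260.
θ_i = arcsin(0.7260) = 46.55°.

46.6°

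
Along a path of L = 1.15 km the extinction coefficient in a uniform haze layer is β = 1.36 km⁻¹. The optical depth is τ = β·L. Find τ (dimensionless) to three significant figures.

1.56

τ = β·L = 1.36 × 1.15 = 1.5640.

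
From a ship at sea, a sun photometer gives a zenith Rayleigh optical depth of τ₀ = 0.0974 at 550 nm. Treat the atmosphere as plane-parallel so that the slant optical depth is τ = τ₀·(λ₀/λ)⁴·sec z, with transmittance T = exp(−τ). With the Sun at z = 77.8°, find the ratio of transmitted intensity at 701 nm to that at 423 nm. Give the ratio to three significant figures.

3.14

Airmass: sec 77.8° = 4.7321.
τ(701 nm) = 0.0974 × (550/701)⁴ × 4.7321 = 0.0974 × 0.3789 × 4.7321 = 0.1747.
τ(423 nm) = 0.0974 × (550/423)⁴ × 4.7321 = 0.0974 × 2.8582 × 4.7321 = 1.3173.
T(701)/T(423) = exp(τ_B − τ_A) = exp(1.1427) = 3.1352.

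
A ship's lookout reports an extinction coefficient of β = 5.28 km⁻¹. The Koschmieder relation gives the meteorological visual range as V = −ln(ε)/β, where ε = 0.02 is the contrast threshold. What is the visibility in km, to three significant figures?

0.741 km

V = −ln(0.02) / 5.28 = 3.912 / 5.28 = 0.7409 km.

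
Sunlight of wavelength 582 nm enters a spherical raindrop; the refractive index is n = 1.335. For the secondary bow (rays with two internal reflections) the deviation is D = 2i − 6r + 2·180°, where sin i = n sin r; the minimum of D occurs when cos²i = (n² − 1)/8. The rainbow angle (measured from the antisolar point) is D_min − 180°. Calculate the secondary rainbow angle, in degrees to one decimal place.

51.4°

cos²i = (1.78222 − 1)/8 = 0.09778; i = arccos(0.31269) = 71.778°.
sin r = sin 71.778°/1.335 = 0.71150; r = 45.357°.
D_min = 2·71.778° − 6·45.357° + 360° = 231.414°.
Rainbow angle = D_min − 180° = 51.414°.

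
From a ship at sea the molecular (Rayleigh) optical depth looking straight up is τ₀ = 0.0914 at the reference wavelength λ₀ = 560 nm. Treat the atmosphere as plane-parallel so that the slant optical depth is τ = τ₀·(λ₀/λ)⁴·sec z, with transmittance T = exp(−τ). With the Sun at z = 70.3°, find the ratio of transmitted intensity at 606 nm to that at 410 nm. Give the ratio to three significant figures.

2.11

Airmass: sec 70.3° = 2.9665.
τ(606 nm) = 0.0914 × (560/606)⁴ × 2.9665 = 0.0914 × 0.7292 × 2.9665 = 0.1977.
τ(410 nm) = 0.0914 × (560/410)⁴ × 2.9665 = 0.0914 × 3.4803 × 2.9665 = 0.9436.
T(606)/T(410) = exp(τ_B − τ_A) = exp(0.7459) = 2.1084.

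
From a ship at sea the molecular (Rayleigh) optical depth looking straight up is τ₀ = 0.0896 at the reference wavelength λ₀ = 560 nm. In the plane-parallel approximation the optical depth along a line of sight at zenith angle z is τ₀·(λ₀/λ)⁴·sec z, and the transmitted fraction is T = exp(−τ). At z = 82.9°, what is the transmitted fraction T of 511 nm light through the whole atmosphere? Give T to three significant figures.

sec 82.9° = 8.0905.
τ = 0.0896 × (560/511)⁴ × 8.0905 = 0.0896 × 1.4423 × 8.0905 = 1.0456.
T = exp(−1.0456) = 0.3515.

0.351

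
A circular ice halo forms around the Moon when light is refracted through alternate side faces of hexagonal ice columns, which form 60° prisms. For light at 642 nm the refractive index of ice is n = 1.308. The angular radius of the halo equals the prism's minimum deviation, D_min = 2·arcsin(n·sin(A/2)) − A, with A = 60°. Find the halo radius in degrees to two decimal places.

21.69°

n·sin(A/2) = 1.308 × sin 30° = 1.308 × 0.5000 = 0.6540.
D_min = 2·arcsin(0.6540) − 60° = 2 × 40.844° − 60° = 21.688°.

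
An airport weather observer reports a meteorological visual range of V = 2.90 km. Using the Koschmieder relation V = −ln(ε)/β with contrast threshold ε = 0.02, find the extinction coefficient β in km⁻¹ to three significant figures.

β = −ln(0.02) / V = 3.912 / 2.90 = 1.3490 km⁻¹.

1.35 km⁻¹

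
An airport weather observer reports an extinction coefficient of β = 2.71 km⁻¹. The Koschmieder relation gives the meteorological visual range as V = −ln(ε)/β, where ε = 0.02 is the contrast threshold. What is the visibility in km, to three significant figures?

1.44 km

V = −ln(0.02) / 2.71 = 3.912 / 2.71 = 1.4436 km.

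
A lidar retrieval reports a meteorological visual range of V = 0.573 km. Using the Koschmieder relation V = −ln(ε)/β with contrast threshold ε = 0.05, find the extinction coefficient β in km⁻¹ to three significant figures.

β = −ln(0.05) / V = 2.996 / 0.573 = 5.2282 km⁻¹.

5.23 km⁻¹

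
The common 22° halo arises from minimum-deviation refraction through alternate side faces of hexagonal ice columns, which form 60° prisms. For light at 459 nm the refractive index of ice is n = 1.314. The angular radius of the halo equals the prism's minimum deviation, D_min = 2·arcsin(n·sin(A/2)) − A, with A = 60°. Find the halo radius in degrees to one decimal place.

n·sin(A/2) = 1.314 × sin 30° = 1.314 × 0.5000 = 0.6570.
D_min = 2·arcsin(0.6570) − 60° = 2 × 41.071° − 60° = 22.143°.

22.1°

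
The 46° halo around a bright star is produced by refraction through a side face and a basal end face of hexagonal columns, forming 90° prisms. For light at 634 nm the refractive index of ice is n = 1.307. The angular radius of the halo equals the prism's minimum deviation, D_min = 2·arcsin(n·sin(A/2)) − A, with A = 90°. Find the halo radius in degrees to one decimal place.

n·sin(A/2) = 1.307 × sin 45° = 1.307 × 0.7071 = 0.9242.
D_min = 2·arcsin(0.9242) − 90° = 2 × 67.546° − 90° = 45.093°.

45.1°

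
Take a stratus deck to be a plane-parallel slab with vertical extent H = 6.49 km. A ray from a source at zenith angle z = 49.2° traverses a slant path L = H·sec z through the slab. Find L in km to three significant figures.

sec z = 1/cos 49.2° = 1.5304.
L = 6.49 × 1.5304 = 9.932 km.

9.93 km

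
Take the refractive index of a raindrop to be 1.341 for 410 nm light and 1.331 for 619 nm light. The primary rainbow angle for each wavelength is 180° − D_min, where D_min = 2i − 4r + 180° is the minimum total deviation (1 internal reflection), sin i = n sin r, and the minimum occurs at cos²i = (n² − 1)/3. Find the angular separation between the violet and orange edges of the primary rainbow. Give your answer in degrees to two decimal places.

At 410 nm (n = 1.341): cos²i = 0.26609 → i = 58.946°, r = 39.705°, D_min = 139.071°, rainbow angle = 40.929°.
At 619 nm (n = 1.331): cos²i = 0.25719 → i = 59.527°, r = 40.356°, D_min = 137.630°, rainbow angle = 42.370°.
Angular width = |40.929° − 42.370°| = 1.441°.

1.44°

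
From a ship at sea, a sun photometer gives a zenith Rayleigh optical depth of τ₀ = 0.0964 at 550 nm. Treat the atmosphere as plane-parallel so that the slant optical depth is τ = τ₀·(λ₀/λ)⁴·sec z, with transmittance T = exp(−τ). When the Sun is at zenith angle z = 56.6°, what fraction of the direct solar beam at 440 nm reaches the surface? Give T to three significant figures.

0.652

sec 56.6° = 1.8166.
τ = 0.0964 × (550/440)⁴ × 1.8166 = 0.0964 × 2.4414 × 1.8166 = 0.4275.
T = exp(−0.4275) = 0.6521.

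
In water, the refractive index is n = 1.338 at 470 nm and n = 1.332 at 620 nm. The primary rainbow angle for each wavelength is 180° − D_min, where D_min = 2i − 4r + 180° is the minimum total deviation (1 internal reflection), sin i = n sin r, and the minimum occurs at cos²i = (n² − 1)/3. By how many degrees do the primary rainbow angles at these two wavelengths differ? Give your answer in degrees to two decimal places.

0.87°

At 470 nm (n = 1.338): cos²i = 0.26341 → i = 59.120°, r = 39.899°, D_min = 138.643°, rainbow angle = 41.357°.
At 620 nm (n = 1.332): cos²i = 0.25807 → i = 59.469°, r = 40.290°, D_min = 137.776°, rainbow angle = 42.224°.
Angular width = |41.357° − 42.224°| = 0.867°.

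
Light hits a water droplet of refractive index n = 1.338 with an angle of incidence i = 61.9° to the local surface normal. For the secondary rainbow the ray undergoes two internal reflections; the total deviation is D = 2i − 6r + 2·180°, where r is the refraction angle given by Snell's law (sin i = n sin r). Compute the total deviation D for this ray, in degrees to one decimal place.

236.3°

sin r = sin 61.9° / 1.338 = 0.8821/1.338 = 0.6593; r = 41.25°.
D = 2·61.9° − 6·41.25° + 2·180° = 123.80° − 247.47° + 360° = 236.33°.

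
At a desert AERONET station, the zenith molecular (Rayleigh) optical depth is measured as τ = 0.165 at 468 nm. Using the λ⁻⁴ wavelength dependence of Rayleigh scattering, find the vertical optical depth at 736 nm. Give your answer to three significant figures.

τ(736 nm) = τ(468 nm) × (468/736)⁴ = 0.165 × (0.6359)⁴ = 0.165 × 0.1635 = 0.0270.

0.0270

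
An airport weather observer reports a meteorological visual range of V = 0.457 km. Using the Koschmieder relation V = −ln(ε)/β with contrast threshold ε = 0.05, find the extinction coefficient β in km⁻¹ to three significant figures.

6.56 km⁻¹

β = −ln(0.05) / V = 2.996 / 0.457 = 6.5552 km⁻¹.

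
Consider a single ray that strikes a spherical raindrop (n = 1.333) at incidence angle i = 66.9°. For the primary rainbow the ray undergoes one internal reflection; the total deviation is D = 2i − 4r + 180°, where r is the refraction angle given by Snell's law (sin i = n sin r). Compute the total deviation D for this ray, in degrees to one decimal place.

139.3°

sin r = sin 66.9° / 1.333 = 0.9198/1.333 = 0.6900; r = 43.63°.
D = 2·66.9° − 4·43.63° + 180° = 133.80° − 174.53° + 180° = 139.27°.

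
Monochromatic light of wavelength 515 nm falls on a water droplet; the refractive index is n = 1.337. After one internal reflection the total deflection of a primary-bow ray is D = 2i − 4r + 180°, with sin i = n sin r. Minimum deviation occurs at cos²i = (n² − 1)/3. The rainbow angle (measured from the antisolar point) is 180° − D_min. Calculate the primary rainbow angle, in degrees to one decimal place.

41.5°

cos²i = (1.78757 − 1)/3 = 0.26252; i = arccos(0.51237) = 59.178°.
sin r = sin 59.178°/1.337 = 0.64231; r = 39.964°.
D_min = 2·59.178° − 4·39.964° + 180° = 138.500°.
Rainbow angle = 180° − D_min = 41.500°.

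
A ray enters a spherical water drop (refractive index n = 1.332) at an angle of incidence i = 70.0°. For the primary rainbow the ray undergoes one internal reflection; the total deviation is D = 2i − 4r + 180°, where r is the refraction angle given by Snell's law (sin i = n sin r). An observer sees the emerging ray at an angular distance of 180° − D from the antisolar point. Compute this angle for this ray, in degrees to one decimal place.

39.5°

sin r = sin 70.0° / 1.332 = 0.9397/1.332 = 0.7055; r = 44.87°.
D = 2·70.0° − 4·44.87° + 180° = 140.00° − 179.47° + 180° = 140.53°.
Angle from antisolar point = 180° − D = 39.47°.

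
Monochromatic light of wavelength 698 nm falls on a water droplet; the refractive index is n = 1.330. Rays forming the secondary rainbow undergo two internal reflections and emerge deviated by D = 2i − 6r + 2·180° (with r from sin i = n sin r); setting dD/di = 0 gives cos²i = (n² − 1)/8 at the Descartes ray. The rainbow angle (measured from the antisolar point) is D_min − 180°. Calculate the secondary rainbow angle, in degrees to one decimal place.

50.1°

cos²i = (1.76890 − 1)/8 = 0.09611; i = arccos(0.31002) = 71.940°.
sin r = sin 71.940°/1.330 = 0.71483; r = 45.630°.
D_min = 2·71.940° − 6·45.630° + 360° = 230.101°.
Rainbow angle = D_min − 180° = 50.101°.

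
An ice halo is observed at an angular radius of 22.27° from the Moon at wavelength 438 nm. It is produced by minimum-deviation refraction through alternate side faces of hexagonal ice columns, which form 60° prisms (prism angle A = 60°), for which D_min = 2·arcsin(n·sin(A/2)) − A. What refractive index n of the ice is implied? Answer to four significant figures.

1.316

Rearranging: n = sin((D_min + A)/2) / sin(A/2).
(D_min + A)/2 = (22.27° + 60°)/2 = 41.135°.
n = sin 41.135° / sin 30° = 0.6578 / 0.5000 = 1.3157.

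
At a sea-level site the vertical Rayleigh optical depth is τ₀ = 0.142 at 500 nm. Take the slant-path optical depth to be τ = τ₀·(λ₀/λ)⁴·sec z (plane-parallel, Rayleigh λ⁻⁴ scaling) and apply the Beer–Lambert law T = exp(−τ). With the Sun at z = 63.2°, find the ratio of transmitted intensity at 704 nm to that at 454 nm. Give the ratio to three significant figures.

Airmass: sec 63.2° = 2.2179.
τ(704 nm) = 0.142 × (500/704)⁴ × 2.2179 = 0.142 × 0.2544 × 2.2179 = 0.0801.
τ(454 nm) = 0.142 × (500/454)⁴ × 2.2179 = 0.142 × 1.4711 × 2.2179 = 0.4633.
T(704)/T(454) = exp(τ_B − τ_A) = exp(0.3832) = 1.4670.

1.47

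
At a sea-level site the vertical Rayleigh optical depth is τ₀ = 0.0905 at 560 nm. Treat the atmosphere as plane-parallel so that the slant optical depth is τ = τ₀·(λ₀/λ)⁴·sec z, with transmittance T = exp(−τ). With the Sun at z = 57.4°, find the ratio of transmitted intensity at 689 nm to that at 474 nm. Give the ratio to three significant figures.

1.29

Airmass: sec 57.4° = 1.8561.
τ(689 nm) = 0.0905 × (560/689)⁴ × 1.8561 = 0.0905 × 0.4364 × 1.8561 = 0.0733.
τ(474 nm) = 0.0905 × (560/474)⁴ × 1.8561 = 0.0905 × 1.9482 × 1.8561 = 0.3273.
T(689)/T(474) = exp(τ_B − τ_A) = exp(0.2540) = 1.2891.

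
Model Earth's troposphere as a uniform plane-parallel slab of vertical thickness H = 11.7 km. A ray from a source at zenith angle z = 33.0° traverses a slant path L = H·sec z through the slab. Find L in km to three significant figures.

14.0 km

sec z = 1/cos 33.0° = 1.1924.
L = 11.7 × 1.1924 = 13.951 km.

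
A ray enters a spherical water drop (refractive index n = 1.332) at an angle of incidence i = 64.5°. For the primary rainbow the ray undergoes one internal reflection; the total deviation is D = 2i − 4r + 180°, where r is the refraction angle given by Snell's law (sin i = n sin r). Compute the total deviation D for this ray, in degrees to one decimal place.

138.4°

sin r = sin 64.5° / 1.332 = 0.9026/1.332 = 0.6776; r = 42.66°.
D = 2·64.5° − 4·42.66° + 180° = 129.00° − 170.63° + 180° = 138.37°.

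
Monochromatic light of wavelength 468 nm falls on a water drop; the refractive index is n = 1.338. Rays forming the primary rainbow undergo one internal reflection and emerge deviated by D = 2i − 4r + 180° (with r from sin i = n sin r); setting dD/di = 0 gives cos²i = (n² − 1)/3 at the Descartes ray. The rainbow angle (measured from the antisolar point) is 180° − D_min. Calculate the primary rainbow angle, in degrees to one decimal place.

41.4°

cos²i = (1.79024 − 1)/3 = 0.26341; i = arccos(0.51324) = 59.120°.
sin r = sin 59.120°/1.338 = 0.64144; r = 39.899°.
D_min = 2·59.120° − 4·39.899° + 180° = 138.643°.
Rainbow angle = 180° − D_min = 41.357°.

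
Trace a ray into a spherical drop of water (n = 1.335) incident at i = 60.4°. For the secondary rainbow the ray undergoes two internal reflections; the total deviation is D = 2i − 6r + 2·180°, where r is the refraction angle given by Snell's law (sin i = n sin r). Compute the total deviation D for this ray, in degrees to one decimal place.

237.0°

sin r = sin 60.4° / 1.335 = 0.8695/1.335 = 0.6513; r = 40.64°.
D = 2·60.4° − 6·40.64° + 2·180° = 120.80° − 243.84° + 360° = 236.96°.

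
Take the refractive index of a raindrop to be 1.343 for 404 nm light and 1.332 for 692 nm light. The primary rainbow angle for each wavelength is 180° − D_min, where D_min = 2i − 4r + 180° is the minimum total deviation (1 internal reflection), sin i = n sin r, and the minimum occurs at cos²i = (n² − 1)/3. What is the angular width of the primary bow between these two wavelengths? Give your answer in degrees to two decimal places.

At 404 nm (n = 1.343): cos²i = 0.26788 → i = 58.830°, r = 39.577°, D_min = 139.354°, rainbow angle = 40.646°.
At 692 nm (n = 1.332): cos²i = 0.25807 → i = 59.469°, r = 40.290°, D_min = 137.776°, rainbow angle = 42.224°.
Angular width = |40.646° − 42.224°| = 1.578°.

1.58°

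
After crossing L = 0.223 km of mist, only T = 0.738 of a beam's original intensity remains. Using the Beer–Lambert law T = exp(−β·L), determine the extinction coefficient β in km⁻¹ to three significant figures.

Beer–Lambert: T = exp(−βL) ⇒ β = −ln(T)/L = −ln(0.738)/0.223 = 0.3038/0.223 = 1.362 km⁻¹.

1.36 km⁻¹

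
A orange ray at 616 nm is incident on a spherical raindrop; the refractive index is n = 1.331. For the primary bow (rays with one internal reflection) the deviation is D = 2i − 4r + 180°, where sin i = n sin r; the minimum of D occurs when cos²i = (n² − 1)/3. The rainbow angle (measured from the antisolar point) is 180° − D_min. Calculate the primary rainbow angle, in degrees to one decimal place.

42.4°

cos²i = (1.77156 − 1)/3 = 0.25719; i = arccos(0.50714) = 59.527°.
sin r = sin 59.527°/1.331 = 0.64753; r = 40.356°.
D_min = 2·59.527° − 4·40.356° + 180° = 137.630°.
Rainbow angle = 180° − D_min = 42.370°.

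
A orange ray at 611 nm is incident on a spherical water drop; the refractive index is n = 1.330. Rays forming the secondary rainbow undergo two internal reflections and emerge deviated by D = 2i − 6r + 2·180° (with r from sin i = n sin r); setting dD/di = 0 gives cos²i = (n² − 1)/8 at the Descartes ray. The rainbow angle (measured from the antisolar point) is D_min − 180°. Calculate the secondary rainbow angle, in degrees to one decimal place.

cos²i = (1.76890 − 1)/8 = 0.09611; i = arccos(0.31002) = 71.940°.
sin r = sin 71.940°/1.330 = 0.71483; r = 45.630°.
D_min = 2·71.940° − 6·45.630° + 360° = 230.101°.
Rainbow angle = D_min − 180° = 50.101°.

50.1°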